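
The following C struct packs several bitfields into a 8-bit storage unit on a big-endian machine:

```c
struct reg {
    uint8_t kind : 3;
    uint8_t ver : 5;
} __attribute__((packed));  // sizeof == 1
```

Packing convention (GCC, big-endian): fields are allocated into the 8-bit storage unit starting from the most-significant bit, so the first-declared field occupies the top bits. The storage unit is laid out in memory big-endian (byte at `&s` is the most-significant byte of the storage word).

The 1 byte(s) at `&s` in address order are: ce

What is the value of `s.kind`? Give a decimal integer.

6

[0]=0xce (big-endian) → word 0xce
kind [5+:3] = (word>>5) & 0x7 = 6  ←
ver [0+:5] = (word>>0) & 0x1f = 14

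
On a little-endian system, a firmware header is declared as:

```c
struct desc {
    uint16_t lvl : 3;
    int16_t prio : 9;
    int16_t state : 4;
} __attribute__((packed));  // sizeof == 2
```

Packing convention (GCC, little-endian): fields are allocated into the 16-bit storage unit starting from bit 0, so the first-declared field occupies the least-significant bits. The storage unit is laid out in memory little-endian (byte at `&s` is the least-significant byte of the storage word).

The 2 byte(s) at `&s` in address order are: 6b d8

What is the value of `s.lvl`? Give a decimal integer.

[0]=0x6b [1]=0xd8 (little-endian) → word 0xd86b
lvl [0+:3] = (word>>0) & 0x7 = 3  ←
prio [3+:9] = (word>>3) & 0x1ff = 269
state [12+:4] = (word>>12) & 0xf = 13

3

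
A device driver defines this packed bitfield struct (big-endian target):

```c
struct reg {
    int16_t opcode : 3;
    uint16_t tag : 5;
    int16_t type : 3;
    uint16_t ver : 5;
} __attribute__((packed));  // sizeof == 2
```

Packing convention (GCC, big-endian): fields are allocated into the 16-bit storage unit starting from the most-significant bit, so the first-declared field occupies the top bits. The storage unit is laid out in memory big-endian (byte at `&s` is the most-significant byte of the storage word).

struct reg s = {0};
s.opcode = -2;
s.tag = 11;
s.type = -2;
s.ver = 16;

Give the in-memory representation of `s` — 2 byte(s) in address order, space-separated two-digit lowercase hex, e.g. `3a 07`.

[13+:3] opcode=-2 & 0x7 = 0x6; word=0xc000
[8+:5] tag=11 & 0x1f = 0xb; word=0xcb00
[5+:3] type=-2 & 0x7 = 0x6; word=0xcbc0
[0+:5] ver=16 & 0x1f = 0x10; word=0xcbd0
word = 0xcbd0 → big-endian bytes:
  [0]=0xcb  [1]=0xd0

cb d0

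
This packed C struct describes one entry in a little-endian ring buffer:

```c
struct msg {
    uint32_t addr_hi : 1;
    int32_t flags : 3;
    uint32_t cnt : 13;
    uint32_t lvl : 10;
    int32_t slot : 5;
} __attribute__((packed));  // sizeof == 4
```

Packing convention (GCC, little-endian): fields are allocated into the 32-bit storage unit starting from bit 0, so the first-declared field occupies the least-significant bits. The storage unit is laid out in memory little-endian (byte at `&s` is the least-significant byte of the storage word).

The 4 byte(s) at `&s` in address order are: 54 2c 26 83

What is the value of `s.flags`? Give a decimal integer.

[0]=0x54 [1]=0x2c [2]=0x26 [3]=0x83 (little-endian) → word 0x83262c54
addr_hi:1 @ bit 0 → (0x83262c54>>0)&0x1 = 0x0
flags:3 @ bit 1 → (0x83262c54>>1)&0x7 = 0x2  ←
cnt:13 @ bit 4 → (0x83262c54>>4)&0x1fff = 0x2c5
lvl:10 @ bit 17 → (0x83262c54>>17)&0x3ff = 0x193
slot:5 @ bit 27 → (0x83262c54>>27)&0x1f = 0x10
flags signed 3b, MSB=0: value = 2

2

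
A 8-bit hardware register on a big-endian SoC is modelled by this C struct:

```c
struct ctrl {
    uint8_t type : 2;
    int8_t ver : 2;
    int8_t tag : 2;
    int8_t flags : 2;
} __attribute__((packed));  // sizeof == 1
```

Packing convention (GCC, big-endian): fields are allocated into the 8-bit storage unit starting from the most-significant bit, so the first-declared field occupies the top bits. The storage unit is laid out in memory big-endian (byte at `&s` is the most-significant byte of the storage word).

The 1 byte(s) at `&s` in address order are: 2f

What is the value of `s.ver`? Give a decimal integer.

-2

[0]=0x2f (big-endian) → word 0x2f
type [6+:2] = (word>>6) & 0x3 = 0
ver [4+:2] = (word>>4) & 0x3 = 2  ←
tag [2+:2] = (word>>2) & 0x3 = 3
flags [0+:2] = (word>>0) & 0x3 = 3
ver signed 2b, MSB=1: 2 - 4 = -2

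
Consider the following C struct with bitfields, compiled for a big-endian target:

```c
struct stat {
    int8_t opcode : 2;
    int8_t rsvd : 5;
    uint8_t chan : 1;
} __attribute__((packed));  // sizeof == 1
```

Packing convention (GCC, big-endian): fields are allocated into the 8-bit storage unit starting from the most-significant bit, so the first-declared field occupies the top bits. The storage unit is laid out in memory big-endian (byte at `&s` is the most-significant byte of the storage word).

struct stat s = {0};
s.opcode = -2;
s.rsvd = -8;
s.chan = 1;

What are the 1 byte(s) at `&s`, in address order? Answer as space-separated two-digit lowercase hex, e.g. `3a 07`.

b1

opcode (2b) val=-2 bits=0x2 at bit 6: 0x80
rsvd (5b) val=-8 bits=0x18 at bit 1: 0xb0
chan (1b) val=1 bits=0x1 at bit 0: 0xb1
word = 0xb1 → big-endian bytes:
  [0]=0xb1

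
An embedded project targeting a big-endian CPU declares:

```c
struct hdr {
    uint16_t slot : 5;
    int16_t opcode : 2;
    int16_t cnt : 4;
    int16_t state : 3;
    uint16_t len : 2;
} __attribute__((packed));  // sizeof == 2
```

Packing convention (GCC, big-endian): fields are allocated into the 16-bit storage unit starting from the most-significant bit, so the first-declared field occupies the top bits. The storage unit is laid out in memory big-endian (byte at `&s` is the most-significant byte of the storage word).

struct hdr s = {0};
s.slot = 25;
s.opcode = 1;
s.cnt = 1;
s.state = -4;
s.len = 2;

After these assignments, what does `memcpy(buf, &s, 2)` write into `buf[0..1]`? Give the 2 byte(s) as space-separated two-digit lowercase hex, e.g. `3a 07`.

ca 32

[11+:5] slot=25 & 0x1f = 0x19; word=0xc800
[9+:2] opcode=1 & 0x3 = 0x1; word=0xca00
[5+:4] cnt=1 & 0xf = 0x1; word=0xca20
[2+:3] state=-4 & 0x7 = 0x4; word=0xca30
[0+:2] len=2 & 0x3 = 0x2; word=0xca32
word = 0xca32 → big-endian bytes:
  [0]=0xca  [1]=0x32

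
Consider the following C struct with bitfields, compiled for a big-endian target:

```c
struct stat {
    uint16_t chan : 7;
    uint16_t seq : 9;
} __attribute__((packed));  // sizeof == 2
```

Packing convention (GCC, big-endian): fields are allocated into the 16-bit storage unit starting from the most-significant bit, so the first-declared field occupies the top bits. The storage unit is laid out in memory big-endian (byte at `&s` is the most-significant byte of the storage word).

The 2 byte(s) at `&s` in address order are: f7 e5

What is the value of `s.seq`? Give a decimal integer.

485

[0]=0xf7 [1]=0xe5 (big-endian) → word 0xf7e5
chan [9+:7] = (word>>9) & 0x7f = 123
seq [0+:9] = (word>>0) & 0x1ff = 485  ←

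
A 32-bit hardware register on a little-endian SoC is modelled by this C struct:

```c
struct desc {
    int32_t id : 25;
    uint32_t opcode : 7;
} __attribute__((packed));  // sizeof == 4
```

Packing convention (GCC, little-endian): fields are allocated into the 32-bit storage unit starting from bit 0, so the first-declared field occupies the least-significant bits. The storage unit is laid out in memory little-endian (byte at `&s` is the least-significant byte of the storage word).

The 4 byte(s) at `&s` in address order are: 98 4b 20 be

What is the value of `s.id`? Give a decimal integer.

[0]=0x98 [1]=0x4b [2]=0x20 [3]=0xbe (little-endian) → word 0xbe204b98
id [0+:25] = (word>>0) & 0x1ffffff = 2116504  ←
opcode [25+:7] = (word>>25) & 0x7f = 95
id signed 25b, MSB=0: value = 2116504

2116504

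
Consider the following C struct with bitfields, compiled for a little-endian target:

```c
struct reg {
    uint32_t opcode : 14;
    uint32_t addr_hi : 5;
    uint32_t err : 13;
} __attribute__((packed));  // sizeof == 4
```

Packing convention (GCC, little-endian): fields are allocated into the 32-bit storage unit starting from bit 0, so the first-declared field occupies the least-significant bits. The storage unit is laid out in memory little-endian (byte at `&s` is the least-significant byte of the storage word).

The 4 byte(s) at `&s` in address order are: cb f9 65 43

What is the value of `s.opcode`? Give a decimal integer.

[0]=0xcb [1]=0xf9 [2]=0x65 [3]=0x43 (little-endian) → word 0x4365f9cb
opcode:14 @ bit 0 → (0x4365f9cb>>0)&0x3fff = 0x39cb  ←
addr_hi:5 @ bit 14 → (0x4365f9cb>>14)&0x1f = 0x17
err:13 @ bit 19 → (0x4365f9cb>>19)&0x1fff = 0x86c

14795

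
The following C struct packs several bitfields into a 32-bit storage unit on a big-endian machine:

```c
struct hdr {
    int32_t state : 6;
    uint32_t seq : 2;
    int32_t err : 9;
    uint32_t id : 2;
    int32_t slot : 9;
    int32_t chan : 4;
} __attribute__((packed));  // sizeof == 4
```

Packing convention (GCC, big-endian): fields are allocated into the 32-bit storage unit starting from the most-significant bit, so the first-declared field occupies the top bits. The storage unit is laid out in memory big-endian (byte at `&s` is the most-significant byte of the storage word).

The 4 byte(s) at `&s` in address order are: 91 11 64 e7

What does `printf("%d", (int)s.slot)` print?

78

[0]=0x91 [1]=0x11 [2]=0x64 [3]=0xe7 (big-endian) → word 0x911164e7
state [26+:6] = (word>>26) & 0x3f = 36
seq [24+:2] = (word>>24) & 0x3 = 1
err [15+:9] = (word>>15) & 0x1ff = 34
id [13+:2] = (word>>13) & 0x3 = 3
slot [4+:9] = (word>>4) & 0x1ff = 78  ←
chan [0+:4] = (word>>0) & 0xf = 7
slot signed 9b, MSB=0: value = 78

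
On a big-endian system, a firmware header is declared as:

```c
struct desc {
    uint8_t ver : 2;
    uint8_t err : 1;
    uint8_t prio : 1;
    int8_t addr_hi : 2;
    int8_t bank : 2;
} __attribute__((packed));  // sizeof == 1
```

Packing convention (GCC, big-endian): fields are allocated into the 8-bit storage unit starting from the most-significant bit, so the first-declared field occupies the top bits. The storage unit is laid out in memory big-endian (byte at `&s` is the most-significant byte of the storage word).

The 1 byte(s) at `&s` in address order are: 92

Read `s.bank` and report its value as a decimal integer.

[0]=0x92 (big-endian) → word 0x92
ver:2 @ bit 6 → (0x92>>6)&0x3 = 0x2
err:1 @ bit 5 → (0x92>>5)&0x1 = 0x0
prio:1 @ bit 4 → (0x92>>4)&0x1 = 0x1
addr_hi:2 @ bit 2 → (0x92>>2)&0x3 = 0x0
bank:2 @ bit 0 → (0x92>>0)&0x3 = 0x2  ←
bank signed 2b, MSB=1: 2 - 4 = -2

-2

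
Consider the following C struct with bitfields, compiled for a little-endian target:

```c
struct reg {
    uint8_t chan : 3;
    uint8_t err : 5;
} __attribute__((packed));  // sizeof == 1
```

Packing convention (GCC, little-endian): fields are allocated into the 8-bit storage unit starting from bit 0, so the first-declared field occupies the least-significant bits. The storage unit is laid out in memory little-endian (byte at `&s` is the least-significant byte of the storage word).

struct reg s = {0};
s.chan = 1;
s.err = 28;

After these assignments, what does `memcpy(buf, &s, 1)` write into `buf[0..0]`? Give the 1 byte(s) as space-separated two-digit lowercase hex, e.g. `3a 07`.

chan (3b) val=1 bits=0x1 at bit 0: 0x01
err (5b) val=28 bits=0x1c at bit 3: 0xe1
word = 0xe1 → little-endian bytes:
  [0]=0xe1

e1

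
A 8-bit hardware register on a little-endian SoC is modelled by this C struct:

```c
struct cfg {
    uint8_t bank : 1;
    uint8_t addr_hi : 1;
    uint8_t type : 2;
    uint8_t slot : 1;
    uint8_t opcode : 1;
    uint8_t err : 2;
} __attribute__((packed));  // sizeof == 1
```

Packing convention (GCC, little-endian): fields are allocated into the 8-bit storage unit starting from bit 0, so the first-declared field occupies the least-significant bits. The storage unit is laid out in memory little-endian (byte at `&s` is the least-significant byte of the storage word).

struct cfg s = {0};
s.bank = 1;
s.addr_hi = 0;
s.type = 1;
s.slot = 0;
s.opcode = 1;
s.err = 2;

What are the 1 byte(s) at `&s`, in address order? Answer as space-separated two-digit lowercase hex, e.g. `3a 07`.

bank (1b) val=1 bits=0x1 at bit 0: 0x01
addr_hi (1b) val=0 bits=0x0 at bit 1: 0x01
type (2b) val=1 bits=0x1 at bit 2: 0x05
slot (1b) val=0 bits=0x0 at bit 4: 0x05
opcode (1b) val=1 bits=0x1 at bit 5: 0x25
err (2b) val=2 bits=0x2 at bit 6: 0xa5
word = 0xa5 → little-endian bytes:
  [0]=0xa5

a5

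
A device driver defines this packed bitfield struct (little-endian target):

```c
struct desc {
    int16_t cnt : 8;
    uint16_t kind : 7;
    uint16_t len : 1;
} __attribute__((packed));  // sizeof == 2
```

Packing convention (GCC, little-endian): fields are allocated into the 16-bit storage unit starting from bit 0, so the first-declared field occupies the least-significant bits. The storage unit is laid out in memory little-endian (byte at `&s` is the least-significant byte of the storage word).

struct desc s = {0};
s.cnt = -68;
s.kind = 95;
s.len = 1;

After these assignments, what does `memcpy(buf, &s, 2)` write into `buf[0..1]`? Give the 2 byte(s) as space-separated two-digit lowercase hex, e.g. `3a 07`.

cnt:8 = -68 → 0xbc << 0 → word 0x00bc
kind:7 = 95 → 0x5f << 8 → word 0x5fbc
len:1 = 1 → 0x1 << 15 → word 0xdfbc
word = 0xdfbc → little-endian bytes:
  [0]=0xbc  [1]=0xdf

bc df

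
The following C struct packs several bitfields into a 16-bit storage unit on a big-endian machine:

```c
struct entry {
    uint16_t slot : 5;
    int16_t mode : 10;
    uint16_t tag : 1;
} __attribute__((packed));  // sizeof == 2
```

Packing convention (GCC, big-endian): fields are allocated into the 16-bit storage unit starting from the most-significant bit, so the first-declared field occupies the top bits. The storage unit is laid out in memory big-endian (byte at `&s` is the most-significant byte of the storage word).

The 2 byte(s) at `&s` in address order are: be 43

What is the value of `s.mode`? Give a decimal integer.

-223

[0]=0xbe [1]=0x43 (big-endian) → word 0xbe43
slot:5 @ bit 11 → (0xbe43>>11)&0x1f = 0x17
mode:10 @ bit 1 → (0xbe43>>1)&0x3ff = 0x321  ←
tag:1 @ bit 0 → (0xbe43>>0)&0x1 = 0x1
mode signed 10b, MSB=1: 801 - 1024 = -223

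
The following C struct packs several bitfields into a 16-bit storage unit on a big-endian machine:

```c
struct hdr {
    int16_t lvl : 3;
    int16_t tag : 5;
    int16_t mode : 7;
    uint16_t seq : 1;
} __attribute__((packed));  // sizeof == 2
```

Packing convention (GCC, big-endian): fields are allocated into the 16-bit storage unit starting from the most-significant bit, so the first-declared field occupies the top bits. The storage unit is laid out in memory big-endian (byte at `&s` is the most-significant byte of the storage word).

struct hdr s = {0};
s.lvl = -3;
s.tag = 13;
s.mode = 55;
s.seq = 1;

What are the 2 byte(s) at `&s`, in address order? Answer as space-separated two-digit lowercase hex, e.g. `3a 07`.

ad 6f

[13+:3] lvl=-3 & 0x7 = 0x5; word=0xa000
[8+:5] tag=13 & 0x1f = 0xd; word=0xad00
[1+:7] mode=55 & 0x7f = 0x37; word=0xad6e
[0+:1] seq=1 & 0x1 = 0x1; word=0xad6f
word = 0xad6f → big-endian bytes:
  [0]=0xad  [1]=0x6f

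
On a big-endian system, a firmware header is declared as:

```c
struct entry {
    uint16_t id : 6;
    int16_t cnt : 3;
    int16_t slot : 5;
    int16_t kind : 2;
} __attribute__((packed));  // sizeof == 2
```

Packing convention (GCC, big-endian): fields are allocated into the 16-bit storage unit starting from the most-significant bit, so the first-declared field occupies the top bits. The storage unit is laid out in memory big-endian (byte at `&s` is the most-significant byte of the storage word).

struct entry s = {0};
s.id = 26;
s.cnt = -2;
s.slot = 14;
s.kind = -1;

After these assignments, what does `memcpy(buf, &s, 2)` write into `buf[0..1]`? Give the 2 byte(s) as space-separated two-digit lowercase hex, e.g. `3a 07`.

6b 3b

id:6 = 26 → 0x1a << 10 → word 0x6800
cnt:3 = -2 → 0x6 << 7 → word 0x6b00
slot:5 = 14 → 0xe << 2 → word 0x6b38
kind:2 = -1 → 0x3 << 0 → word 0x6b3b
word = 0x6b3b → big-endian bytes:
  [0]=0x6b  [1]=0x3b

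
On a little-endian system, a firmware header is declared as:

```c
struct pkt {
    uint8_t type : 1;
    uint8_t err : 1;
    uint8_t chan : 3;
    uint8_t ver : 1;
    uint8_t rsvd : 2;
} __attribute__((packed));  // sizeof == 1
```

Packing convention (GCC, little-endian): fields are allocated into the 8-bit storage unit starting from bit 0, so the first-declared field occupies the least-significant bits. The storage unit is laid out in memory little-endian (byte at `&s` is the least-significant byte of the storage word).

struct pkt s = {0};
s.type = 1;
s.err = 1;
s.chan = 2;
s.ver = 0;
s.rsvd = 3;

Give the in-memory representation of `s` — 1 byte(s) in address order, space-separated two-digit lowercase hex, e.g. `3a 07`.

[0+:1] type=1 & 0x1 = 0x1; word=0x01
[1+:1] err=1 & 0x1 = 0x1; word=0x03
[2+:3] chan=2 & 0x7 = 0x2; word=0x0b
[5+:1] ver=0 & 0x1 = 0x0; word=0x0b
[6+:2] rsvd=3 & 0x3 = 0x3; word=0xcb
word = 0xcb → little-endian bytes:
  [0]=0xcb

cb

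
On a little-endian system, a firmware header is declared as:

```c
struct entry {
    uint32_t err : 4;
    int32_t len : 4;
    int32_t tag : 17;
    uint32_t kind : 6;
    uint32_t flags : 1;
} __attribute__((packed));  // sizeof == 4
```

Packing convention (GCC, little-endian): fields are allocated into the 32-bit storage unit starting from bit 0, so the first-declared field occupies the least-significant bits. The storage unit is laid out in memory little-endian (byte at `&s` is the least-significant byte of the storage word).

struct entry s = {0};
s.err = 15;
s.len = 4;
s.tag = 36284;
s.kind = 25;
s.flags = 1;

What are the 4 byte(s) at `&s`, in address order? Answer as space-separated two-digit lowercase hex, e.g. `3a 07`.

4f bc 8d b2

[0+:4] err=15 & 0xf = 0xf; word=0x0000000f
[4+:4] len=4 & 0xf = 0x4; word=0x0000004f
[8+:17] tag=36284 & 0x1ffff = 0x8dbc; word=0x008dbc4f
[25+:6] kind=25 & 0x3f = 0x19; word=0x328dbc4f
[31+:1] flags=1 & 0x1 = 0x1; word=0xb28dbc4f
word = 0xb28dbc4f → little-endian bytes:
  [0]=0x4f  [1]=0xbc  [2]=0x8d  [3]=0xb2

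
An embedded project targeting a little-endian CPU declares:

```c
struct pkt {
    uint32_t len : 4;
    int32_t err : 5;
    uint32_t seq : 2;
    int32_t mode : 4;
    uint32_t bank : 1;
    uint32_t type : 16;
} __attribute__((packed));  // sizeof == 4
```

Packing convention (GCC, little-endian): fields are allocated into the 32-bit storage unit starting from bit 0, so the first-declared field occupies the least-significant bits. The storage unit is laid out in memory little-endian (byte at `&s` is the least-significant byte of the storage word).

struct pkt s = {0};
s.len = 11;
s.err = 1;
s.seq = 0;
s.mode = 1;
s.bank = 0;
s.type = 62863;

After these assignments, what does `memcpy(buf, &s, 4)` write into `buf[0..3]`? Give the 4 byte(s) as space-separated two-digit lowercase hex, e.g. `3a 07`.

1b 08 8f f5

[0+:4] len=11 & 0xf = 0xb; word=0x0000000b
[4+:5] err=1 & 0x1f = 0x1; word=0x0000001b
[9+:2] seq=0 & 0x3 = 0x0; word=0x0000001b
[11+:4] mode=1 & 0xf = 0x1; word=0x0000081b
[15+:1] bank=0 & 0x1 = 0x0; word=0x0000081b
[16+:16] type=62863 & 0xffff = 0xf58f; word=0xf58f081b
word = 0xf58f081b → little-endian bytes:
  [0]=0x1b  [1]=0x08  [2]=0x8f  [3]=0xf5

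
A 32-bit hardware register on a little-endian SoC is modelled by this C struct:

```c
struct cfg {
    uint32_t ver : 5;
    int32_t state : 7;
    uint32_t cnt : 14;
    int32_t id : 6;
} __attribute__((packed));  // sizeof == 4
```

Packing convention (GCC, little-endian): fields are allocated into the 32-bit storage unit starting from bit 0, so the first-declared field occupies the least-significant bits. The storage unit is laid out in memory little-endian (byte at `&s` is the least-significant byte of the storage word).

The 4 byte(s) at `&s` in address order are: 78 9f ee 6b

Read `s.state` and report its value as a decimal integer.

[0]=0x78 [1]=0x9f [2]=0xee [3]=0x6b (little-endian) → word 0x6bee9f78
ver:5 @ bit 0 → (0x6bee9f78>>0)&0x1f = 0x18
state:7 @ bit 5 → (0x6bee9f78>>5)&0x7f = 0x7b  ←
cnt:14 @ bit 12 → (0x6bee9f78>>12)&0x3fff = 0x3ee9
id:6 @ bit 26 → (0x6bee9f78>>26)&0x3f = 0x1a
state signed 7b, MSB=1: 123 - 128 = -5

-5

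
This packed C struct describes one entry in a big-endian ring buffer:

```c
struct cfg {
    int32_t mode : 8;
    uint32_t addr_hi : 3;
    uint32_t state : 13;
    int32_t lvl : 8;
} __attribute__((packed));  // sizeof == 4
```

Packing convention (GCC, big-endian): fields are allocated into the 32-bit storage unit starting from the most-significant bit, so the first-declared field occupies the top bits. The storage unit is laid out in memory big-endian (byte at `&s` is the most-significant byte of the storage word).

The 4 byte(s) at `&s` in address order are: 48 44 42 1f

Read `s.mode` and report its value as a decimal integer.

72

[0]=0x48 [1]=0x44 [2]=0x42 [3]=0x1f (big-endian) → word 0x4844421f
mode [24+:8] = (word>>24) & 0xff = 72  ←
addr_hi [21+:3] = (word>>21) & 0x7 = 2
state [8+:13] = (word>>8) & 0x1fff = 1090
lvl [0+:8] = (word>>0) & 0xff = 31
mode signed 8b, MSB=0: value = 72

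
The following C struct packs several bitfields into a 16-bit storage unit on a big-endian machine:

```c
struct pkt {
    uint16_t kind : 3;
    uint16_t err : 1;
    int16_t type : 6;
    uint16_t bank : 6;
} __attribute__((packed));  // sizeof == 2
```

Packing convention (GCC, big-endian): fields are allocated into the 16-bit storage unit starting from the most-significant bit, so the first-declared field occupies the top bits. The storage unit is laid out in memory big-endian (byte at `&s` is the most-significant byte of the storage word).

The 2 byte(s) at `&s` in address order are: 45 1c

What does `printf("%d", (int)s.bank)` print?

[0]=0x45 [1]=0x1c (big-endian) → word 0x451c
kind [13+:3] = (word>>13) & 0x7 = 2
err [12+:1] = (word>>12) & 0x1 = 0
type [6+:6] = (word>>6) & 0x3f = 20
bank [0+:6] = (word>>0) & 0x3f = 28  ←

28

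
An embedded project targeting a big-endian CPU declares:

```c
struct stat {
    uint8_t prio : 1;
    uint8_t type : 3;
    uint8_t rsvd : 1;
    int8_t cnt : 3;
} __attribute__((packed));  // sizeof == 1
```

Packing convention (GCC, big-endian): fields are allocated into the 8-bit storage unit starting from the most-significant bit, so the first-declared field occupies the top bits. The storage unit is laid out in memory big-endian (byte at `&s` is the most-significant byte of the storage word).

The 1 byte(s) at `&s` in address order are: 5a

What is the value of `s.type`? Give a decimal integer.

[0]=0x5a (big-endian) → word 0x5a
prio:1 @ bit 7 → (0x5a>>7)&0x1 = 0x0
type:3 @ bit 4 → (0x5a>>4)&0x7 = 0x5  ←
rsvd:1 @ bit 3 → (0x5a>>3)&0x1 = 0x1
cnt:3 @ bit 0 → (0x5a>>0)&0x7 = 0x2

5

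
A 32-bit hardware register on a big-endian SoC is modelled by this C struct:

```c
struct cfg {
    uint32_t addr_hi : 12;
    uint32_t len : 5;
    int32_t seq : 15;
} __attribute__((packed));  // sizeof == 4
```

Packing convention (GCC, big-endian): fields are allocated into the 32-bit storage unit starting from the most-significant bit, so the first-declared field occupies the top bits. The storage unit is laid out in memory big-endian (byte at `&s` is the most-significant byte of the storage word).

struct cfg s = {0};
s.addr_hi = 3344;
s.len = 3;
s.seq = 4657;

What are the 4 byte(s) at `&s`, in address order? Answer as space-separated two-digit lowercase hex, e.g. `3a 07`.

d1 01 92 31

addr_hi (12b) val=3344 bits=0xd10 at bit 20: 0xd1000000
len (5b) val=3 bits=0x3 at bit 15: 0xd1018000
seq (15b) val=4657 bits=0x1231 at bit 0: 0xd1019231
word = 0xd1019231 → big-endian bytes:
  [0]=0xd1  [1]=0x01  [2]=0x92  [3]=0x31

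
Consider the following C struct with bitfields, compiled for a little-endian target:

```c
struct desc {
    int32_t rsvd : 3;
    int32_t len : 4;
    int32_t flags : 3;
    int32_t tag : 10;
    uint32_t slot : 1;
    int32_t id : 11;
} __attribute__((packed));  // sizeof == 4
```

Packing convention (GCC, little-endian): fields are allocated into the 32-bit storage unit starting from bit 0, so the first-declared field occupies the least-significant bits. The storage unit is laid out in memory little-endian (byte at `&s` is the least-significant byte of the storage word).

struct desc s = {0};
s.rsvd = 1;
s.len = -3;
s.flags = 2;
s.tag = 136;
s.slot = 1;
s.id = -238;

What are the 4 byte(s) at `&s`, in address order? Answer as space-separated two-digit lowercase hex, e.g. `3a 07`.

rsvd:3 = 1 → 0x1 << 0 → word 0x00000001
len:4 = -3 → 0xd << 3 → word 0x00000069
flags:3 = 2 → 0x2 << 7 → word 0x00000169
tag:10 = 136 → 0x88 << 10 → word 0x00022169
slot:1 = 1 → 0x1 << 20 → word 0x00122169
id:11 = -238 → 0x712 << 21 → word 0xe2522169
word = 0xe2522169 → little-endian bytes:
  [0]=0x69  [1]=0x21  [2]=0x52  [3]=0xe2

69 21 52 e2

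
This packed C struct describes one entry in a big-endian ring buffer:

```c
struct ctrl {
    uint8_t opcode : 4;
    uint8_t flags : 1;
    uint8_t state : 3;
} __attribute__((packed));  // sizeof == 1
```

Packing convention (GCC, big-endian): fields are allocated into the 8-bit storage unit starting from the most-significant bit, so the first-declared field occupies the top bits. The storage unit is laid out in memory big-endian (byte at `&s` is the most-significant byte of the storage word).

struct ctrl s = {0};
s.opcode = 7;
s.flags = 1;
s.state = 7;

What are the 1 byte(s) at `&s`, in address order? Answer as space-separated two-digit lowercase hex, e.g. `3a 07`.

7f

[4+:4] opcode=7 & 0xf = 0x7; word=0x70
[3+:1] flags=1 & 0x1 = 0x1; word=0x78
[0+:3] state=7 & 0x7 = 0x7; word=0x7f
word = 0x7f → big-endian bytes:
  [0]=0x7f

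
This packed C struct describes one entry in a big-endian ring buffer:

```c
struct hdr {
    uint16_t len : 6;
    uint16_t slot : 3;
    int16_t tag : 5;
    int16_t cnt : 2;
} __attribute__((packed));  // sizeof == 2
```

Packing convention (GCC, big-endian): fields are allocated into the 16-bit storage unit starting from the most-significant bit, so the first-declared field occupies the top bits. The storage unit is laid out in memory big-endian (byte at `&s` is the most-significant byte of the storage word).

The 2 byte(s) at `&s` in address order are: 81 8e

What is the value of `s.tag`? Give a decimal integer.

[0]=0x81 [1]=0x8e (big-endian) → word 0x818e
len:6 @ bit 10 → (0x818e>>10)&0x3f = 0x20
slot:3 @ bit 7 → (0x818e>>7)&0x7 = 0x3
tag:5 @ bit 2 → (0x818e>>2)&0x1f = 0x3  ←
cnt:2 @ bit 0 → (0x818e>>0)&0x3 = 0x2
tag signed 5b, MSB=0: value = 3

3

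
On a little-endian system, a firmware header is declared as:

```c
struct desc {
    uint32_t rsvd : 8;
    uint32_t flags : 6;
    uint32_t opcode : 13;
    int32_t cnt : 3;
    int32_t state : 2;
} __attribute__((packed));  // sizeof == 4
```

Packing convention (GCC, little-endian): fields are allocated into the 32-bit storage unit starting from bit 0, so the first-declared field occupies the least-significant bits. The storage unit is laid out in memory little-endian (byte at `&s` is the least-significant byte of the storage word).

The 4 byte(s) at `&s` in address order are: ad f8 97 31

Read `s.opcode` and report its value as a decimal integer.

[0]=0xad [1]=0xf8 [2]=0x97 [3]=0x31 (little-endian) → word 0x3197f8ad
rsvd:8 @ bit 0 → (0x3197f8ad>>0)&0xff = 0xad
flags:6 @ bit 8 → (0x3197f8ad>>8)&0x3f = 0x38
opcode:13 @ bit 14 → (0x3197f8ad>>14)&0x1fff = 0x65f  ←
cnt:3 @ bit 27 → (0x3197f8ad>>27)&0x7 = 0x6
state:2 @ bit 30 → (0x3197f8ad>>30)&0x3 = 0x0

1631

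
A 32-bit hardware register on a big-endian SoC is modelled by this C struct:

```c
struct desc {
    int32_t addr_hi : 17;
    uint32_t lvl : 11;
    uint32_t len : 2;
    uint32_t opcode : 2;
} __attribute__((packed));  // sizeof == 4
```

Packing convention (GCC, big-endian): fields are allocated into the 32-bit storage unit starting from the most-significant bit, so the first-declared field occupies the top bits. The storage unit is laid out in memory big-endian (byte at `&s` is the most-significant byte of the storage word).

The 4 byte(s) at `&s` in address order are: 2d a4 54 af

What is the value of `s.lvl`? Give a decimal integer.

[0]=0x2d [1]=0xa4 [2]=0x54 [3]=0xaf (big-endian) → word 0x2da454af
addr_hi:17 @ bit 15 → (0x2da454af>>15)&0x1ffff = 0x5b48
lvl:11 @ bit 4 → (0x2da454af>>4)&0x7ff = 0x54a  ←
len:2 @ bit 2 → (0x2da454af>>2)&0x3 = 0x3
opcode:2 @ bit 0 → (0x2da454af>>0)&0x3 = 0x3

1354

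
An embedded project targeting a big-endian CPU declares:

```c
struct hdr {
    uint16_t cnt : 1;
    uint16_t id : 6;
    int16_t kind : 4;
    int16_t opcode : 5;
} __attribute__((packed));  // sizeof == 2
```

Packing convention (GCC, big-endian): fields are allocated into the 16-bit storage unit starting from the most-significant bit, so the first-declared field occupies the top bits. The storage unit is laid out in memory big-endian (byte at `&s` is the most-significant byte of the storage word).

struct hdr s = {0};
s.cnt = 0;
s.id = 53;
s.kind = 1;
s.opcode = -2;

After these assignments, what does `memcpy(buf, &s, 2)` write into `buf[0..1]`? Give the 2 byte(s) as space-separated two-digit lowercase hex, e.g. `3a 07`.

6a 3e

[15+:1] cnt=0 & 0x1 = 0x0; word=0x0000
[9+:6] id=53 & 0x3f = 0x35; word=0x6a00
[5+:4] kind=1 & 0xf = 0x1; word=0x6a20
[0+:5] opcode=-2 & 0x1f = 0x1e; word=0x6a3e
word = 0x6a3e → big-endian bytes:
  [0]=0x6a  [1]=0x3e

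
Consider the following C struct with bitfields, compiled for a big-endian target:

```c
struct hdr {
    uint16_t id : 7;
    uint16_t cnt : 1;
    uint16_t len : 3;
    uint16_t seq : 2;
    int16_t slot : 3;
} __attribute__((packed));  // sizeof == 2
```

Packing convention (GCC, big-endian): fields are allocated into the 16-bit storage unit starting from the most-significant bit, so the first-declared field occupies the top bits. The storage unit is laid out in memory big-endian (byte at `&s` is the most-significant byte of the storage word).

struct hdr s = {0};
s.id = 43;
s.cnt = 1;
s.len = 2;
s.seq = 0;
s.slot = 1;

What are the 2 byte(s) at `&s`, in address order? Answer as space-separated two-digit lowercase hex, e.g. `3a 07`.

57 41

id:7 = 43 → 0x2b << 9 → word 0x5600
cnt:1 = 1 → 0x1 << 8 → word 0x5700
len:3 = 2 → 0x2 << 5 → word 0x5740
seq:2 = 0 → 0x0 << 3 → word 0x5740
slot:3 = 1 → 0x1 << 0 → word 0x5741
word = 0x5741 → big-endian bytes:
  [0]=0x57  [1]=0x41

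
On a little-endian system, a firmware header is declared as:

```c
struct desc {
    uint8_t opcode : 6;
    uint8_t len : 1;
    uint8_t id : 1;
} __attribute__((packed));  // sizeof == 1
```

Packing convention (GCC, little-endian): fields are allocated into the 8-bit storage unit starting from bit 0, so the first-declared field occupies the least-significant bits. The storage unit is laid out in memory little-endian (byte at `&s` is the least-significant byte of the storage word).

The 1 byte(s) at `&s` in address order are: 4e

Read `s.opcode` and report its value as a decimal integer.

14

[0]=0x4e (little-endian) → word 0x4e
opcode [0+:6] = (word>>0) & 0x3f = 14  ←
len [6+:1] = (word>>6) & 0x1 = 1
id [7+:1] = (word>>7) & 0x1 = 0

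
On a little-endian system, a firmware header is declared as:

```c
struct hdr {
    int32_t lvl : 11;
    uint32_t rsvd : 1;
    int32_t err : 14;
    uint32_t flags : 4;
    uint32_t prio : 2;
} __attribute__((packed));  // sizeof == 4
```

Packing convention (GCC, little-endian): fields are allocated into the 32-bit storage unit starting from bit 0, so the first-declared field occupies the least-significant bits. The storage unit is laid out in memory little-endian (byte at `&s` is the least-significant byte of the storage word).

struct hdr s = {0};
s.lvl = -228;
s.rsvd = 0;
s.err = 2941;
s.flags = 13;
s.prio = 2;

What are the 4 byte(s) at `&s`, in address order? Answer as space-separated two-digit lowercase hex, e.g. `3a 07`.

lvl:11 = -228 → 0x71c << 0 → word 0x0000071c
rsvd:1 = 0 → 0x0 << 11 → word 0x0000071c
err:14 = 2941 → 0xb7d << 12 → word 0x00b7d71c
flags:4 = 13 → 0xd << 26 → word 0x34b7d71c
prio:2 = 2 → 0x2 << 30 → word 0xb4b7d71c
word = 0xb4b7d71c → little-endian bytes:
  [0]=0x1c  [1]=0xd7  [2]=0xb7  [3]=0xb4

1c d7 b7 b4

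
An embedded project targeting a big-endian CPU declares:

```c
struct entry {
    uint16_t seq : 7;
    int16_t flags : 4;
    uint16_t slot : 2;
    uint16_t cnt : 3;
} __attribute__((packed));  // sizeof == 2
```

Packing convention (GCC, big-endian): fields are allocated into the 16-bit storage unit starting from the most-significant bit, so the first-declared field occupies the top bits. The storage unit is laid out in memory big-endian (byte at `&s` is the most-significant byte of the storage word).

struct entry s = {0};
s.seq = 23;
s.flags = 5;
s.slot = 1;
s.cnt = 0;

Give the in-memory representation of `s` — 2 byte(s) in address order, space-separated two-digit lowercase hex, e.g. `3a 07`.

2e a8

[9+:7] seq=23 & 0x7f = 0x17; word=0x2e00
[5+:4] flags=5 & 0xf = 0x5; word=0x2ea0
[3+:2] slot=1 & 0x3 = 0x1; word=0x2ea8
[0+:3] cnt=0 & 0x7 = 0x0; word=0x2ea8
word = 0x2ea8 → big-endian bytes:
  [0]=0x2e  [1]=0xa8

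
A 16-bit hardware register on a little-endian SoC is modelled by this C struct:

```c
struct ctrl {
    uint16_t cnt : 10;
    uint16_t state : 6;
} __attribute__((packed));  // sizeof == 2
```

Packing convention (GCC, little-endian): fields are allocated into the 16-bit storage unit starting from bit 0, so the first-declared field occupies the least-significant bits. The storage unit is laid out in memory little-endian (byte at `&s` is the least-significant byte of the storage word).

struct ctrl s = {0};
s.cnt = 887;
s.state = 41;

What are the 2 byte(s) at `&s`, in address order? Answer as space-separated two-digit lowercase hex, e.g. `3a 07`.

cnt:10 = 887 → 0x377 << 0 → word 0x0377
state:6 = 41 → 0x29 << 10 → word 0xa777
word = 0xa777 → little-endian bytes:
  [0]=0x77  [1]=0xa7

77 a7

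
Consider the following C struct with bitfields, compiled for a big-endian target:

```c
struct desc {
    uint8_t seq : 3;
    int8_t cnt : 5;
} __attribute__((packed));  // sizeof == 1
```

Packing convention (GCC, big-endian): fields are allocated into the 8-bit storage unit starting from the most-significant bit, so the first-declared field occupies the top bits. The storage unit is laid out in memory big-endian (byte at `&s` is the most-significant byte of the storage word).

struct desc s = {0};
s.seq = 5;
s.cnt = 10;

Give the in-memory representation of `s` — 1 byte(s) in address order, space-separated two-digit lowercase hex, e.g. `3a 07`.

aa

[5+:3] seq=5 & 0x7 = 0x5; word=0xa0
[0+:5] cnt=10 & 0x1f = 0xa; word=0xaa
word = 0xaa → big-endian bytes:
  [0]=0xaa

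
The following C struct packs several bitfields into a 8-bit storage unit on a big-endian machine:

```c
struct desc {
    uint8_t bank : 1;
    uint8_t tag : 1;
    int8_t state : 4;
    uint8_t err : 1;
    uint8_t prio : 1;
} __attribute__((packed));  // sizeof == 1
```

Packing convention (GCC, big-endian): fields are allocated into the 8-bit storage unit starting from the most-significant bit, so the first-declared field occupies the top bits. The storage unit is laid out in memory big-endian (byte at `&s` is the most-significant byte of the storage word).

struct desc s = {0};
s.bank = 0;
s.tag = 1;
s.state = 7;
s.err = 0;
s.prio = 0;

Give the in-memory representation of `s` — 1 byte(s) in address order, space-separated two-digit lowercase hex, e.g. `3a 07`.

bank (1b) val=0 bits=0x0 at bit 7: 0x00
tag (1b) val=1 bits=0x1 at bit 6: 0x40
state (4b) val=7 bits=0x7 at bit 2: 0x5c
err (1b) val=0 bits=0x0 at bit 1: 0x5c
prio (1b) val=0 bits=0x0 at bit 0: 0x5c
word = 0x5c → big-endian bytes:
  [0]=0x5c

5c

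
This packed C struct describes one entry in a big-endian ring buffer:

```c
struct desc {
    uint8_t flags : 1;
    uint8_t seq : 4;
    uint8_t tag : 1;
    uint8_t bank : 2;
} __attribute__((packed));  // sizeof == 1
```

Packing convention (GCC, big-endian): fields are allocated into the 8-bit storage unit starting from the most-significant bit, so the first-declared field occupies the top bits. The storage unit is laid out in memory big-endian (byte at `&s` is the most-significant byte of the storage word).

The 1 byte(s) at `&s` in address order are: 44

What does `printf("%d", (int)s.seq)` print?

8

[0]=0x44 (big-endian) → word 0x44
flags [7+:1] = (word>>7) & 0x1 = 0
seq [3+:4] = (word>>3) & 0xf = 8  ←
tag [2+:1] = (word>>2) & 0x1 = 1
bank [0+:2] = (word>>0) & 0x3 = 0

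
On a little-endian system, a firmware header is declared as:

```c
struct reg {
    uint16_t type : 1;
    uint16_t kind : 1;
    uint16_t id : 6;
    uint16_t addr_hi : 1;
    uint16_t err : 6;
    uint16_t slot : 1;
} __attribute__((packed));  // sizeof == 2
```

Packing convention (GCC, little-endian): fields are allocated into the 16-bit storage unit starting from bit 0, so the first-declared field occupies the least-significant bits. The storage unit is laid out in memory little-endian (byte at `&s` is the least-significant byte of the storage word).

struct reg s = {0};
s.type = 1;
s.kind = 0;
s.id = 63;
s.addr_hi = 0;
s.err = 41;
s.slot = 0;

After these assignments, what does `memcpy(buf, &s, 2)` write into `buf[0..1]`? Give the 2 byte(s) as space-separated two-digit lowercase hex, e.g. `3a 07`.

fd 52

[0+:1] type=1 & 0x1 = 0x1; word=0x0001
[1+:1] kind=0 & 0x1 = 0x0; word=0x0001
[2+:6] id=63 & 0x3f = 0x3f; word=0x00fd
[8+:1] addr_hi=0 & 0x1 = 0x0; word=0x00fd
[9+:6] err=41 & 0x3f = 0x29; word=0x52fd
[15+:1] slot=0 & 0x1 = 0x0; word=0x52fd
word = 0x52fd → little-endian bytes:
  [0]=0xfd  [1]=0x52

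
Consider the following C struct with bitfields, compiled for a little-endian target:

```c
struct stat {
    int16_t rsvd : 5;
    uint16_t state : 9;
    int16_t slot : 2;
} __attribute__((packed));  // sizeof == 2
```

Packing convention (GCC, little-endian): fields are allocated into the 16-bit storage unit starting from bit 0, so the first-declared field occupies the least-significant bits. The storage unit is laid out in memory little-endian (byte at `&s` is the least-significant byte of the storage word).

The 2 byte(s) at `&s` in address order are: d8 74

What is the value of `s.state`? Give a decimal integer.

422

[0]=0xd8 [1]=0x74 (little-endian) → word 0x74d8
rsvd [0+:5] = (word>>0) & 0x1f = 24
state [5+:9] = (word>>5) & 0x1ff = 422  ←
slot [14+:2] = (word>>14) & 0x3 = 1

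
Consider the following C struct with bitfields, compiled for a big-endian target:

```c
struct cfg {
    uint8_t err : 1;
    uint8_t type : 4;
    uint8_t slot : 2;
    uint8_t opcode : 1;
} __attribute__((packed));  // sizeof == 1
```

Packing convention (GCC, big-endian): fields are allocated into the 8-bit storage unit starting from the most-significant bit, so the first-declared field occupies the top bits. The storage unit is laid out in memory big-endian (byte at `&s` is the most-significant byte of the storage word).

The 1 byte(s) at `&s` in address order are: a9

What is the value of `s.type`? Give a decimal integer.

5

[0]=0xa9 (big-endian) → word 0xa9
err [7+:1] = (word>>7) & 0x1 = 1
type [3+:4] = (word>>3) & 0xf = 5  ←
slot [1+:2] = (word>>1) & 0x3 = 0
opcode [0+:1] = (word>>0) & 0x1 = 1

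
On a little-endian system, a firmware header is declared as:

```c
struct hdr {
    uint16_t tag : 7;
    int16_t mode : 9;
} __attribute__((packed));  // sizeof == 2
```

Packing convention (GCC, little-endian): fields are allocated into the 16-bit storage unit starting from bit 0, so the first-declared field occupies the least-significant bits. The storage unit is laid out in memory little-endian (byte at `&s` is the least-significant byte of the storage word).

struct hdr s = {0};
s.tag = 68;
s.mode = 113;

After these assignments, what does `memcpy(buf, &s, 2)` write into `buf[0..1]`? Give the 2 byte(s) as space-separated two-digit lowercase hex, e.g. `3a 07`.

tag (7b) val=68 bits=0x44 at bit 0: 0x0044
mode (9b) val=113 bits=0x71 at bit 7: 0x38c4
word = 0x38c4 → little-endian bytes:
  [0]=0xc4  [1]=0x38

c4 38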